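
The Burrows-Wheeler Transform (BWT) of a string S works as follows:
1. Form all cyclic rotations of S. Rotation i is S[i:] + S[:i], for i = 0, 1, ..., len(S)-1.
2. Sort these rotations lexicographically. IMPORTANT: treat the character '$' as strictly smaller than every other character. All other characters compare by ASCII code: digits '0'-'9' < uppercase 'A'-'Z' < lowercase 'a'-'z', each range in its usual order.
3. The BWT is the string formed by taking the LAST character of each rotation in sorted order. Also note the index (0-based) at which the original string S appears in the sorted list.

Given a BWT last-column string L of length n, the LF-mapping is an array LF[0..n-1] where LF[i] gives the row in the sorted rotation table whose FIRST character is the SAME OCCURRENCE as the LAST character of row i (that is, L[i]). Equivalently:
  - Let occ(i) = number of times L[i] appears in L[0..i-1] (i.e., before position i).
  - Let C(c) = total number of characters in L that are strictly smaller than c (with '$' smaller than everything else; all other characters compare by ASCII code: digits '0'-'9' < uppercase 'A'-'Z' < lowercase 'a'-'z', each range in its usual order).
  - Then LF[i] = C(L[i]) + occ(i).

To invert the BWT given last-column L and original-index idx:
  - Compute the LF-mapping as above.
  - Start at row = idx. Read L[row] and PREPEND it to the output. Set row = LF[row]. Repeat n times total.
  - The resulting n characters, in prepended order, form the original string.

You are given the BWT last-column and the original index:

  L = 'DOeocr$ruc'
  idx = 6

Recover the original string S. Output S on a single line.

Answer: occurreOD$

Derivation:
LF mapping: 1 2 5 6 3 7 0 8 9 4
Walk LF starting at row 6, prepending L[row]:
  step 1: row=6, L[6]='$', prepend. Next row=LF[6]=0
  step 2: row=0, L[0]='D', prepend. Next row=LF[0]=1
  step 3: row=1, L[1]='O', prepend. Next row=LF[1]=2
  step 4: row=2, L[2]='e', prepend. Next row=LF[2]=5
  step 5: row=5, L[5]='r', prepend. Next row=LF[5]=7
  step 6: row=7, L[7]='r', prepend. Next row=LF[7]=8
  step 7: row=8, L[8]='u', prepend. Next row=LF[8]=9
  step 8: row=9, L[9]='c', prepend. Next row=LF[9]=4
  step 9: row=4, L[4]='c', prepend. Next row=LF[4]=3
  step 10: row=3, L[3]='o', prepend. Next row=LF[3]=6
Reversed output: occurreOD$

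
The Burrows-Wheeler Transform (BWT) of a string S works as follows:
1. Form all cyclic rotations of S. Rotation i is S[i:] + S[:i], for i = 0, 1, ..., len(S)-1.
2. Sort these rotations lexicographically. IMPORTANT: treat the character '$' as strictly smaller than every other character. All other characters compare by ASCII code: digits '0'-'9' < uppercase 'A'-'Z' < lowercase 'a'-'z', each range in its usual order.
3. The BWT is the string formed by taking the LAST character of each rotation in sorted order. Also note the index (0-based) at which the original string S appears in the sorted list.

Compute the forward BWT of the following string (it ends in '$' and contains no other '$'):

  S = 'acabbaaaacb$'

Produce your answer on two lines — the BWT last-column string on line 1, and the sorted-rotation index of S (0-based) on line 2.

Answer: bbaac$acbaaa
5

Derivation:
All 12 rotations (rotation i = S[i:]+S[:i]):
  rot[0] = acabbaaaacb$
  rot[1] = cabbaaaacb$a
  rot[2] = abbaaaacb$ac
  rot[3] = bbaaaacb$aca
  rot[4] = baaaacb$acab
  rot[5] = aaaacb$acabb
  rot[6] = aaacb$acabba
  rot[7] = aacb$acabbaa
  rot[8] = acb$acabbaaa
  rot[9] = cb$acabbaaaa
  rot[10] = b$acabbaaaac
  rot[11] = $acabbaaaacb
Sorted (with $ < everything):
  sorted[0] = $acabbaaaacb  (last char: 'b')
  sorted[1] = aaaacb$acabb  (last char: 'b')
  sorted[2] = aaacb$acabba  (last char: 'a')
  sorted[3] = aacb$acabbaa  (last char: 'a')
  sorted[4] = abbaaaacb$ac  (last char: 'c')
  sorted[5] = acabbaaaacb$  (last char: '$')
  sorted[6] = acb$acabbaaa  (last char: 'a')
  sorted[7] = b$acabbaaaac  (last char: 'c')
  sorted[8] = baaaacb$acab  (last char: 'b')
  sorted[9] = bbaaaacb$aca  (last char: 'a')
  sorted[10] = cabbaaaacb$a  (last char: 'a')
  sorted[11] = cb$acabbaaaa  (last char: 'a')
Last column: bbaac$acbaaa
Original string S is at sorted index 5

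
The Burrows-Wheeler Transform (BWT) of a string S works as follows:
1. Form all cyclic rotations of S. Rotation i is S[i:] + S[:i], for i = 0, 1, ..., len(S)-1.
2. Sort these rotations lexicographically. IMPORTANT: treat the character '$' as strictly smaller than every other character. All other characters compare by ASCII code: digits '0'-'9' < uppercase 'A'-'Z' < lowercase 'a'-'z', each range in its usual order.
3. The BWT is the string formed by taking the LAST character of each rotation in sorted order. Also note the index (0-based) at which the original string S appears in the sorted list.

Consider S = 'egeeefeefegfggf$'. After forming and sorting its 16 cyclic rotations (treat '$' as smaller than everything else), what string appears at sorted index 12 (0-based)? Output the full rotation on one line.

All 16 rotations (rotation i = S[i:]+S[:i]):
  rot[0] = egeeefeefegfggf$
  rot[1] = geeefeefegfggf$e
  rot[2] = eeefeefegfggf$eg
  rot[3] = eefeefegfggf$ege
  rot[4] = efeefegfggf$egee
  rot[5] = feefegfggf$egeee
  rot[6] = eefegfggf$egeeef
  rot[7] = efegfggf$egeeefe
  rot[8] = fegfggf$egeeefee
  rot[9] = egfggf$egeeefeef
  rot[10] = gfggf$egeeefeefe
  rot[11] = fggf$egeeefeefeg
  rot[12] = ggf$egeeefeefegf
  rot[13] = gf$egeeefeefegfg
  rot[14] = f$egeeefeefegfgg
  rot[15] = $egeeefeefegfggf
Sorted (with $ < everything):
  sorted[0] = $egeeefeefegfggf
  sorted[1] = eeefeefegfggf$eg
  sorted[2] = eefeefegfggf$ege
  sorted[3] = eefegfggf$egeeef
  sorted[4] = efeefegfggf$egee
  sorted[5] = efegfggf$egeeefe
  sorted[6] = egeeefeefegfggf$
  sorted[7] = egfggf$egeeefeef
  sorted[8] = f$egeeefeefegfgg
  sorted[9] = feefegfggf$egeee
  sorted[10] = fegfggf$egeeefee
  sorted[11] = fggf$egeeefeefeg
  sorted[12] = geeefeefegfggf$e
  sorted[13] = gf$egeeefeefegfg
  sorted[14] = gfggf$egeeefeefe
  sorted[15] = ggf$egeeefeefegf
sorted[12] = geeefeefegfggf$e

Answer: geeefeefegfggf$e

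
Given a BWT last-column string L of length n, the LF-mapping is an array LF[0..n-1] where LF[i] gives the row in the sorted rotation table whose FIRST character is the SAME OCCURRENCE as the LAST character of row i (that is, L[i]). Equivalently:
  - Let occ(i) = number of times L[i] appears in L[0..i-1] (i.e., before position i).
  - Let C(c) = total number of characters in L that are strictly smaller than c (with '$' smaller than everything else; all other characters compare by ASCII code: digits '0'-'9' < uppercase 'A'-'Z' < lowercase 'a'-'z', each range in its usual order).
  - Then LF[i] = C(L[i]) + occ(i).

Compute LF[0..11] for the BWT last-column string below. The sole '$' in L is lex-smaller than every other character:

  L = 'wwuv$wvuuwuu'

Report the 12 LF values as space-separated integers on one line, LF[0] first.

Answer: 8 9 1 6 0 10 7 2 3 11 4 5

Derivation:
Char counts: '$':1, 'u':5, 'v':2, 'w':4
C (first-col start): C('$')=0, C('u')=1, C('v')=6, C('w')=8
L[0]='w': occ=0, LF[0]=C('w')+0=8+0=8
L[1]='w': occ=1, LF[1]=C('w')+1=8+1=9
L[2]='u': occ=0, LF[2]=C('u')+0=1+0=1
L[3]='v': occ=0, LF[3]=C('v')+0=6+0=6
L[4]='$': occ=0, LF[4]=C('$')+0=0+0=0
L[5]='w': occ=2, LF[5]=C('w')+2=8+2=10
L[6]='v': occ=1, LF[6]=C('v')+1=6+1=7
L[7]='u': occ=1, LF[7]=C('u')+1=1+1=2
L[8]='u': occ=2, LF[8]=C('u')+2=1+2=3
L[9]='w': occ=3, LF[9]=C('w')+3=8+3=11
L[10]='u': occ=3, LF[10]=C('u')+3=1+3=4
L[11]='u': occ=4, LF[11]=C('u')+4=1+4=5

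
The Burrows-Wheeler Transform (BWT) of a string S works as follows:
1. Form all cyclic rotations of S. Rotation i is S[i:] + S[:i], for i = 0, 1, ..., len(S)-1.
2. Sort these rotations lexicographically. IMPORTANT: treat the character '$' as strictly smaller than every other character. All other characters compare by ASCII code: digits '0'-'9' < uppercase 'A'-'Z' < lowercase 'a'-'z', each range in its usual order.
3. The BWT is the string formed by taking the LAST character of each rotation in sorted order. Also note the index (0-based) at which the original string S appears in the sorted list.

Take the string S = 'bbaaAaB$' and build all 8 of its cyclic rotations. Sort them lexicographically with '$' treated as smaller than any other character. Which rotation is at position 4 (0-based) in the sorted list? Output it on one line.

Answer: aB$bbaaA

Derivation:
All 8 rotations (rotation i = S[i:]+S[:i]):
  rot[0] = bbaaAaB$
  rot[1] = baaAaB$b
  rot[2] = aaAaB$bb
  rot[3] = aAaB$bba
  rot[4] = AaB$bbaa
  rot[5] = aB$bbaaA
  rot[6] = B$bbaaAa
  rot[7] = $bbaaAaB
Sorted (with $ < everything):
  sorted[0] = $bbaaAaB
  sorted[1] = AaB$bbaa
  sorted[2] = B$bbaaAa
  sorted[3] = aAaB$bba
  sorted[4] = aB$bbaaA
  sorted[5] = aaAaB$bb
  sorted[6] = baaAaB$b
  sorted[7] = bbaaAaB$
sorted[4] = aB$bbaaA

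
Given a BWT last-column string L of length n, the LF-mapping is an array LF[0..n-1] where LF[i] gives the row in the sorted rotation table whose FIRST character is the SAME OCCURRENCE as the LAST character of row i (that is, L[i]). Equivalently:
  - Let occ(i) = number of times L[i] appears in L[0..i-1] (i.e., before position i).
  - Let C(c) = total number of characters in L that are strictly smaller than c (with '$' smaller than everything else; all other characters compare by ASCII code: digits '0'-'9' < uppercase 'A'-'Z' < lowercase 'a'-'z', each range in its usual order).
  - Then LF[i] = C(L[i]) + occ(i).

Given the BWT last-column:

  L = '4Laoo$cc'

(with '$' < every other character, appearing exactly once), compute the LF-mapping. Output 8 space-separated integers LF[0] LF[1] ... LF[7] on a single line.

Answer: 1 2 3 6 7 0 4 5

Derivation:
Char counts: '$':1, '4':1, 'L':1, 'a':1, 'c':2, 'o':2
C (first-col start): C('$')=0, C('4')=1, C('L')=2, C('a')=3, C('c')=4, C('o')=6
L[0]='4': occ=0, LF[0]=C('4')+0=1+0=1
L[1]='L': occ=0, LF[1]=C('L')+0=2+0=2
L[2]='a': occ=0, LF[2]=C('a')+0=3+0=3
L[3]='o': occ=0, LF[3]=C('o')+0=6+0=6
L[4]='o': occ=1, LF[4]=C('o')+1=6+1=7
L[5]='$': occ=0, LF[5]=C('$')+0=0+0=0
L[6]='c': occ=0, LF[6]=C('c')+0=4+0=4
L[7]='c': occ=1, LF[7]=C('c')+1=4+1=5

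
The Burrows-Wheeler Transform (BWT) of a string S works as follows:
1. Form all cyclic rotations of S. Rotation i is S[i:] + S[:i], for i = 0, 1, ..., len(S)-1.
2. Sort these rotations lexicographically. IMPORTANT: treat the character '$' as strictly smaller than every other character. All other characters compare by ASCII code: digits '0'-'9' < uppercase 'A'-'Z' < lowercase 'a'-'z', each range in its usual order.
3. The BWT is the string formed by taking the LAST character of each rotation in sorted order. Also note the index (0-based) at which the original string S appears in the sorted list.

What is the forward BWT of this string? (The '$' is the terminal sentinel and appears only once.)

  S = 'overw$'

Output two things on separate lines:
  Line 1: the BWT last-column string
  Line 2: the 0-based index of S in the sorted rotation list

Answer: wv$eor
2

Derivation:
All 6 rotations (rotation i = S[i:]+S[:i]):
  rot[0] = overw$
  rot[1] = verw$o
  rot[2] = erw$ov
  rot[3] = rw$ove
  rot[4] = w$over
  rot[5] = $overw
Sorted (with $ < everything):
  sorted[0] = $overw  (last char: 'w')
  sorted[1] = erw$ov  (last char: 'v')
  sorted[2] = overw$  (last char: '$')
  sorted[3] = rw$ove  (last char: 'e')
  sorted[4] = verw$o  (last char: 'o')
  sorted[5] = w$over  (last char: 'r')
Last column: wv$eor
Original string S is at sorted index 2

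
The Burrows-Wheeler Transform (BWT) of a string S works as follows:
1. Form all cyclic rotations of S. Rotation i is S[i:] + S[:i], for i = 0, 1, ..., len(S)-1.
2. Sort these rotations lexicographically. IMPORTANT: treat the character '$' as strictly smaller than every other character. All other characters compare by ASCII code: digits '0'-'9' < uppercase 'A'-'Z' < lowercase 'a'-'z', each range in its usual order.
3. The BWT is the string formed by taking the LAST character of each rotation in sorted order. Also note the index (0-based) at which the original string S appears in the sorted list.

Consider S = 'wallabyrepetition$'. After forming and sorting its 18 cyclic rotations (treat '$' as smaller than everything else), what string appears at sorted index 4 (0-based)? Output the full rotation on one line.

All 18 rotations (rotation i = S[i:]+S[:i]):
  rot[0] = wallabyrepetition$
  rot[1] = allabyrepetition$w
  rot[2] = llabyrepetition$wa
  rot[3] = labyrepetition$wal
  rot[4] = abyrepetition$wall
  rot[5] = byrepetition$walla
  rot[6] = yrepetition$wallab
  rot[7] = repetition$wallaby
  rot[8] = epetition$wallabyr
  rot[9] = petition$wallabyre
  rot[10] = etition$wallabyrep
  rot[11] = tition$wallabyrepe
  rot[12] = ition$wallabyrepet
  rot[13] = tion$wallabyrepeti
  rot[14] = ion$wallabyrepetit
  rot[15] = on$wallabyrepetiti
  rot[16] = n$wallabyrepetitio
  rot[17] = $wallabyrepetition
Sorted (with $ < everything):
  sorted[0] = $wallabyrepetition
  sorted[1] = abyrepetition$wall
  sorted[2] = allabyrepetition$w
  sorted[3] = byrepetition$walla
  sorted[4] = epetition$wallabyr
  sorted[5] = etition$wallabyrep
  sorted[6] = ion$wallabyrepetit
  sorted[7] = ition$wallabyrepet
  sorted[8] = labyrepetition$wal
  sorted[9] = llabyrepetition$wa
  sorted[10] = n$wallabyrepetitio
  sorted[11] = on$wallabyrepetiti
  sorted[12] = petition$wallabyre
  sorted[13] = repetition$wallaby
  sorted[14] = tion$wallabyrepeti
  sorted[15] = tition$wallabyrepe
  sorted[16] = wallabyrepetition$
  sorted[17] = yrepetition$wallab
sorted[4] = epetition$wallabyr

Answer: epetition$wallabyr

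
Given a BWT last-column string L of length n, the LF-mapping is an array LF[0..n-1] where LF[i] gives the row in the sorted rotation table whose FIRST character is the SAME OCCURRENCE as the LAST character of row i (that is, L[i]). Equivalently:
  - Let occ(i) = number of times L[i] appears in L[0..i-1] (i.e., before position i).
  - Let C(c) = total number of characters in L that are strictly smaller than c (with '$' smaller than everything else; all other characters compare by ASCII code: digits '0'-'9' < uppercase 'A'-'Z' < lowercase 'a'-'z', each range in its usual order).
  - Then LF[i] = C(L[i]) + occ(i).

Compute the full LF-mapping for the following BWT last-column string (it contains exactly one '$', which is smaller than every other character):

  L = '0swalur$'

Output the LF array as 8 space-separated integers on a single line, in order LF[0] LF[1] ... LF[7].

Answer: 1 5 7 2 3 6 4 0

Derivation:
Char counts: '$':1, '0':1, 'a':1, 'l':1, 'r':1, 's':1, 'u':1, 'w':1
C (first-col start): C('$')=0, C('0')=1, C('a')=2, C('l')=3, C('r')=4, C('s')=5, C('u')=6, C('w')=7
L[0]='0': occ=0, LF[0]=C('0')+0=1+0=1
L[1]='s': occ=0, LF[1]=C('s')+0=5+0=5
L[2]='w': occ=0, LF[2]=C('w')+0=7+0=7
L[3]='a': occ=0, LF[3]=C('a')+0=2+0=2
L[4]='l': occ=0, LF[4]=C('l')+0=3+0=3
L[5]='u': occ=0, LF[5]=C('u')+0=6+0=6
L[6]='r': occ=0, LF[6]=C('r')+0=4+0=4
L[7]='$': occ=0, LF[7]=C('$')+0=0+0=0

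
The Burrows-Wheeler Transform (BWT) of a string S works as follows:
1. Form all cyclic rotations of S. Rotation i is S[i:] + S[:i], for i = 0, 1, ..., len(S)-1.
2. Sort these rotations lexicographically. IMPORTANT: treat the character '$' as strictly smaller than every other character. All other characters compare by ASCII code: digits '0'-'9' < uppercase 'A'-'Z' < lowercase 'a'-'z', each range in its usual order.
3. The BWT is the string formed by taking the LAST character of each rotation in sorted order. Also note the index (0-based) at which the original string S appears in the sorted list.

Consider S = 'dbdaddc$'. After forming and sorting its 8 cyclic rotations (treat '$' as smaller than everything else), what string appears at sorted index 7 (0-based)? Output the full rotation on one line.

Answer: ddc$dbda

Derivation:
All 8 rotations (rotation i = S[i:]+S[:i]):
  rot[0] = dbdaddc$
  rot[1] = bdaddc$d
  rot[2] = daddc$db
  rot[3] = addc$dbd
  rot[4] = ddc$dbda
  rot[5] = dc$dbdad
  rot[6] = c$dbdadd
  rot[7] = $dbdaddc
Sorted (with $ < everything):
  sorted[0] = $dbdaddc
  sorted[1] = addc$dbd
  sorted[2] = bdaddc$d
  sorted[3] = c$dbdadd
  sorted[4] = daddc$db
  sorted[5] = dbdaddc$
  sorted[6] = dc$dbdad
  sorted[7] = ddc$dbda
sorted[7] = ddc$dbda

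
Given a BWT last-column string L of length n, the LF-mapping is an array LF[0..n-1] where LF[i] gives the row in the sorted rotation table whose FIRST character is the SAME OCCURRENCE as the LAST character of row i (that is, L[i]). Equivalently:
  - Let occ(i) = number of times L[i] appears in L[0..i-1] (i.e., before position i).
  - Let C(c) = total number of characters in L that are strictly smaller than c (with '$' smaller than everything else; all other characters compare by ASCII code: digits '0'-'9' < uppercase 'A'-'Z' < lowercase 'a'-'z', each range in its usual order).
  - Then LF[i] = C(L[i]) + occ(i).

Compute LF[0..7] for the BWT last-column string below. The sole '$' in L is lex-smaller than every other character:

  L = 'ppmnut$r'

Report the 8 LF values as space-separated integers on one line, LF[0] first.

Char counts: '$':1, 'm':1, 'n':1, 'p':2, 'r':1, 't':1, 'u':1
C (first-col start): C('$')=0, C('m')=1, C('n')=2, C('p')=3, C('r')=5, C('t')=6, C('u')=7
L[0]='p': occ=0, LF[0]=C('p')+0=3+0=3
L[1]='p': occ=1, LF[1]=C('p')+1=3+1=4
L[2]='m': occ=0, LF[2]=C('m')+0=1+0=1
L[3]='n': occ=0, LF[3]=C('n')+0=2+0=2
L[4]='u': occ=0, LF[4]=C('u')+0=7+0=7
L[5]='t': occ=0, LF[5]=C('t')+0=6+0=6
L[6]='$': occ=0, LF[6]=C('$')+0=0+0=0
L[7]='r': occ=0, LF[7]=C('r')+0=5+0=5

Answer: 3 4 1 2 7 6 0 5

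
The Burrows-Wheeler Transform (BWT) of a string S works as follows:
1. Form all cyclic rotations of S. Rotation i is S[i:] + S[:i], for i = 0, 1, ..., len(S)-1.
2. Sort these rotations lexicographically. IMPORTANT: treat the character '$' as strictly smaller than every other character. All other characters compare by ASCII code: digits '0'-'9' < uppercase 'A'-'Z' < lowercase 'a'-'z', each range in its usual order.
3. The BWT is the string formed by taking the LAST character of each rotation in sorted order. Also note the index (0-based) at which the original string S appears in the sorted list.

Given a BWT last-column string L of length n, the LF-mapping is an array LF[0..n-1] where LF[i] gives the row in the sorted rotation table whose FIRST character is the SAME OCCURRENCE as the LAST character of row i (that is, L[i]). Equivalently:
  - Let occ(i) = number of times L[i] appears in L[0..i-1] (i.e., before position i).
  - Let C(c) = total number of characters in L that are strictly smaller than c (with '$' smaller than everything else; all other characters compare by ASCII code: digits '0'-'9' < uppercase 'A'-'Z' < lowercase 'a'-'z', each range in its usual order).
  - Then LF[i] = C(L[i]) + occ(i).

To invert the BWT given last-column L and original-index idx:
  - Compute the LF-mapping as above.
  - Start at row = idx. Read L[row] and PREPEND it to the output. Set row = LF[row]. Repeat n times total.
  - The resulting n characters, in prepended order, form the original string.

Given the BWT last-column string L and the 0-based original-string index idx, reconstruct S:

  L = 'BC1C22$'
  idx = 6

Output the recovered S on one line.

Answer: C2C12B$

Derivation:
LF mapping: 4 5 1 6 2 3 0
Walk LF starting at row 6, prepending L[row]:
  step 1: row=6, L[6]='$', prepend. Next row=LF[6]=0
  step 2: row=0, L[0]='B', prepend. Next row=LF[0]=4
  step 3: row=4, L[4]='2', prepend. Next row=LF[4]=2
  step 4: row=2, L[2]='1', prepend. Next row=LF[2]=1
  step 5: row=1, L[1]='C', prepend. Next row=LF[1]=5
  step 6: row=5, L[5]='2', prepend. Next row=LF[5]=3
  step 7: row=3, L[3]='C', prepend. Next row=LF[3]=6
Reversed output: C2C12B$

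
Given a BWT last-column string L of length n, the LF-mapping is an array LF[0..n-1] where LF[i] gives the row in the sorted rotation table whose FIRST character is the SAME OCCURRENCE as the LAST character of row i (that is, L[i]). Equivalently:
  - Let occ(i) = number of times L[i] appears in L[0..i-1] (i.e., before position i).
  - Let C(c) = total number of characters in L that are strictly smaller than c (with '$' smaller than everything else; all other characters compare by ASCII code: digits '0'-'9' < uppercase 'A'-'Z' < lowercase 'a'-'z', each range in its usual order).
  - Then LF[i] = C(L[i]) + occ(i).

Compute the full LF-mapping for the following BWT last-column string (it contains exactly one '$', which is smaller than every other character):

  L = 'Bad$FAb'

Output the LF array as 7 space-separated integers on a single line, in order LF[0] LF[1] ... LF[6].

Char counts: '$':1, 'A':1, 'B':1, 'F':1, 'a':1, 'b':1, 'd':1
C (first-col start): C('$')=0, C('A')=1, C('B')=2, C('F')=3, C('a')=4, C('b')=5, C('d')=6
L[0]='B': occ=0, LF[0]=C('B')+0=2+0=2
L[1]='a': occ=0, LF[1]=C('a')+0=4+0=4
L[2]='d': occ=0, LF[2]=C('d')+0=6+0=6
L[3]='$': occ=0, LF[3]=C('$')+0=0+0=0
L[4]='F': occ=0, LF[4]=C('F')+0=3+0=3
L[5]='A': occ=0, LF[5]=C('A')+0=1+0=1
L[6]='b': occ=0, LF[6]=C('b')+0=5+0=5

Answer: 2 4 6 0 3 1 5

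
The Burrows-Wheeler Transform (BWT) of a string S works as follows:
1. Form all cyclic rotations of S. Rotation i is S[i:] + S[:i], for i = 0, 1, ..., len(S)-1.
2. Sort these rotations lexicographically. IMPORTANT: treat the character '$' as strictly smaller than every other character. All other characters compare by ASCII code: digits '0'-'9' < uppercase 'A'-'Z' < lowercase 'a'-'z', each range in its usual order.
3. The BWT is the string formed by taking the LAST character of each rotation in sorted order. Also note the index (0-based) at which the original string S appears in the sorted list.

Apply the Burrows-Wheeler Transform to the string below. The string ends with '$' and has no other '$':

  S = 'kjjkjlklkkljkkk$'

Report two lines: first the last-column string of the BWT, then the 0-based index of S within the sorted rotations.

All 16 rotations (rotation i = S[i:]+S[:i]):
  rot[0] = kjjkjlklkkljkkk$
  rot[1] = jjkjlklkkljkkk$k
  rot[2] = jkjlklkkljkkk$kj
  rot[3] = kjlklkkljkkk$kjj
  rot[4] = jlklkkljkkk$kjjk
  rot[5] = lklkkljkkk$kjjkj
  rot[6] = klkkljkkk$kjjkjl
  rot[7] = lkkljkkk$kjjkjlk
  rot[8] = kkljkkk$kjjkjlkl
  rot[9] = kljkkk$kjjkjlklk
  rot[10] = ljkkk$kjjkjlklkk
  rot[11] = jkkk$kjjkjlklkkl
  rot[12] = kkk$kjjkjlklkklj
  rot[13] = kk$kjjkjlklkkljk
  rot[14] = k$kjjkjlklkkljkk
  rot[15] = $kjjkjlklkkljkkk
Sorted (with $ < everything):
  sorted[0] = $kjjkjlklkkljkkk  (last char: 'k')
  sorted[1] = jjkjlklkkljkkk$k  (last char: 'k')
  sorted[2] = jkjlklkkljkkk$kj  (last char: 'j')
  sorted[3] = jkkk$kjjkjlklkkl  (last char: 'l')
  sorted[4] = jlklkkljkkk$kjjk  (last char: 'k')
  sorted[5] = k$kjjkjlklkkljkk  (last char: 'k')
  sorted[6] = kjjkjlklkkljkkk$  (last char: '$')
  sorted[7] = kjlklkkljkkk$kjj  (last char: 'j')
  sorted[8] = kk$kjjkjlklkkljk  (last char: 'k')
  sorted[9] = kkk$kjjkjlklkklj  (last char: 'j')
  sorted[10] = kkljkkk$kjjkjlkl  (last char: 'l')
  sorted[11] = kljkkk$kjjkjlklk  (last char: 'k')
  sorted[12] = klkkljkkk$kjjkjl  (last char: 'l')
  sorted[13] = ljkkk$kjjkjlklkk  (last char: 'k')
  sorted[14] = lkkljkkk$kjjkjlk  (last char: 'k')
  sorted[15] = lklkkljkkk$kjjkj  (last char: 'j')
Last column: kkjlkk$jkjlklkkj
Original string S is at sorted index 6

Answer: kkjlkk$jkjlklkkj
6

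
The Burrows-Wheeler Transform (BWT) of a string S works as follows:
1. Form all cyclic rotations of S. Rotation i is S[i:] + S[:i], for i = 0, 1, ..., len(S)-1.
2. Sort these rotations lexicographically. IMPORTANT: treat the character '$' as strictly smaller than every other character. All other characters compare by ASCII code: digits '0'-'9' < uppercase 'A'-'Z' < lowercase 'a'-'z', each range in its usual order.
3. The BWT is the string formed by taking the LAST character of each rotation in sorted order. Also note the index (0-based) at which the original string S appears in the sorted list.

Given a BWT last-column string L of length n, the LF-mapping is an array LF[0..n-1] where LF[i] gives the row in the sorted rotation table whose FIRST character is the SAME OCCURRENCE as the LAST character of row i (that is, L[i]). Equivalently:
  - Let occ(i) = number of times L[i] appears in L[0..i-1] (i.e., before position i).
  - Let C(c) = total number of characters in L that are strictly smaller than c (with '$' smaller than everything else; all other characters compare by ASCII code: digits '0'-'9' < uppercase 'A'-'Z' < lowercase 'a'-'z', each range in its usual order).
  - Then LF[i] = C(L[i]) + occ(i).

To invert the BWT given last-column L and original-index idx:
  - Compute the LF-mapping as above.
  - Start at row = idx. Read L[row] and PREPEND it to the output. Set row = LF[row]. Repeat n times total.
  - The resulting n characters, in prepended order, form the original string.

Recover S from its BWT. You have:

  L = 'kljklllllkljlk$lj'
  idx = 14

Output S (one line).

Answer: llkjlllklljjlklk$

Derivation:
LF mapping: 4 8 1 5 9 10 11 12 13 6 14 2 15 7 0 16 3
Walk LF starting at row 14, prepending L[row]:
  step 1: row=14, L[14]='$', prepend. Next row=LF[14]=0
  step 2: row=0, L[0]='k', prepend. Next row=LF[0]=4
  step 3: row=4, L[4]='l', prepend. Next row=LF[4]=9
  step 4: row=9, L[9]='k', prepend. Next row=LF[9]=6
  step 5: row=6, L[6]='l', prepend. Next row=LF[6]=11
  step 6: row=11, L[11]='j', prepend. Next row=LF[11]=2
  step 7: row=2, L[2]='j', prepend. Next row=LF[2]=1
  step 8: row=1, L[1]='l', prepend. Next row=LF[1]=8
  step 9: row=8, L[8]='l', prepend. Next row=LF[8]=13
  step 10: row=13, L[13]='k', prepend. Next row=LF[13]=7
  step 11: row=7, L[7]='l', prepend. Next row=LF[7]=12
  step 12: row=12, L[12]='l', prepend. Next row=LF[12]=15
  step 13: row=15, L[15]='l', prepend. Next row=LF[15]=16
  step 14: row=16, L[16]='j', prepend. Next row=LF[16]=3
  step 15: row=3, L[3]='k', prepend. Next row=LF[3]=5
  step 16: row=5, L[5]='l', prepend. Next row=LF[5]=10
  step 17: row=10, L[10]='l', prepend. Next row=LF[10]=14
Reversed output: llkjlllklljjlklk$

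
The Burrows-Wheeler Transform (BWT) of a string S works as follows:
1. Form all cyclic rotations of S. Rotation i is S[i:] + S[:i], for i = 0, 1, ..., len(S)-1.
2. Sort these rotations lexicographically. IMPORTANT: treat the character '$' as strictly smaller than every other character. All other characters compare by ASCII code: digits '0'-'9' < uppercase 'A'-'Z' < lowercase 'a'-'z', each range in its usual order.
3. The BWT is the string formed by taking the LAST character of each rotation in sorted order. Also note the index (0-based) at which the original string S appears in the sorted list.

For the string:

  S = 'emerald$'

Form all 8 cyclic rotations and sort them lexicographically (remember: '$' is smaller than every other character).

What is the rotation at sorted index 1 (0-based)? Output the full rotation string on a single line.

All 8 rotations (rotation i = S[i:]+S[:i]):
  rot[0] = emerald$
  rot[1] = merald$e
  rot[2] = erald$em
  rot[3] = rald$eme
  rot[4] = ald$emer
  rot[5] = ld$emera
  rot[6] = d$emeral
  rot[7] = $emerald
Sorted (with $ < everything):
  sorted[0] = $emerald
  sorted[1] = ald$emer
  sorted[2] = d$emeral
  sorted[3] = emerald$
  sorted[4] = erald$em
  sorted[5] = ld$emera
  sorted[6] = merald$e
  sorted[7] = rald$eme
sorted[1] = ald$emer

Answer: ald$emer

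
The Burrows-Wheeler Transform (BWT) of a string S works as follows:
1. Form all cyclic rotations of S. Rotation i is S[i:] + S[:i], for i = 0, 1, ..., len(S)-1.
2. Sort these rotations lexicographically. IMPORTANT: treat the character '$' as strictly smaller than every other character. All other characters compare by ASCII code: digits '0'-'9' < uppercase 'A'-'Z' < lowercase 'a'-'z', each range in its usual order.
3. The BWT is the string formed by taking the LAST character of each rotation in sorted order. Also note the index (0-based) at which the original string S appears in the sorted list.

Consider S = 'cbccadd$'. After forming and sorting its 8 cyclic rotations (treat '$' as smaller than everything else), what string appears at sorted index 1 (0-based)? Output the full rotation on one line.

Answer: add$cbcc

Derivation:
All 8 rotations (rotation i = S[i:]+S[:i]):
  rot[0] = cbccadd$
  rot[1] = bccadd$c
  rot[2] = ccadd$cb
  rot[3] = cadd$cbc
  rot[4] = add$cbcc
  rot[5] = dd$cbcca
  rot[6] = d$cbccad
  rot[7] = $cbccadd
Sorted (with $ < everything):
  sorted[0] = $cbccadd
  sorted[1] = add$cbcc
  sorted[2] = bccadd$c
  sorted[3] = cadd$cbc
  sorted[4] = cbccadd$
  sorted[5] = ccadd$cb
  sorted[6] = d$cbccad
  sorted[7] = dd$cbcca
sorted[1] = add$cbcc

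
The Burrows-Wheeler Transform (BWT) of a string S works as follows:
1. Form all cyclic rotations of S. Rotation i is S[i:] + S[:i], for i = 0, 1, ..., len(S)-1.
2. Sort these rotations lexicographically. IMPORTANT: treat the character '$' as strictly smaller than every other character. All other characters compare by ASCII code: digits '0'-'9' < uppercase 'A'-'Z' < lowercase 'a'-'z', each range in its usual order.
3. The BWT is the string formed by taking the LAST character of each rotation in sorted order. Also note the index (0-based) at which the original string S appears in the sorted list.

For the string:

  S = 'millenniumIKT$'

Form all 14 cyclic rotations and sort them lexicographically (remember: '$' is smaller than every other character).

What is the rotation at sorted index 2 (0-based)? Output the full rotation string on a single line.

All 14 rotations (rotation i = S[i:]+S[:i]):
  rot[0] = millenniumIKT$
  rot[1] = illenniumIKT$m
  rot[2] = llenniumIKT$mi
  rot[3] = lenniumIKT$mil
  rot[4] = enniumIKT$mill
  rot[5] = nniumIKT$mille
  rot[6] = niumIKT$millen
  rot[7] = iumIKT$millenn
  rot[8] = umIKT$millenni
  rot[9] = mIKT$millenniu
  rot[10] = IKT$millennium
  rot[11] = KT$millenniumI
  rot[12] = T$millenniumIK
  rot[13] = $millenniumIKT
Sorted (with $ < everything):
  sorted[0] = $millenniumIKT
  sorted[1] = IKT$millennium
  sorted[2] = KT$millenniumI
  sorted[3] = T$millenniumIK
  sorted[4] = enniumIKT$mill
  sorted[5] = illenniumIKT$m
  sorted[6] = iumIKT$millenn
  sorted[7] = lenniumIKT$mil
  sorted[8] = llenniumIKT$mi
  sorted[9] = mIKT$millenniu
  sorted[10] = millenniumIKT$
  sorted[11] = niumIKT$millen
  sorted[12] = nniumIKT$mille
  sorted[13] = umIKT$millenni
sorted[2] = KT$millenniumI

Answer: KT$millenniumI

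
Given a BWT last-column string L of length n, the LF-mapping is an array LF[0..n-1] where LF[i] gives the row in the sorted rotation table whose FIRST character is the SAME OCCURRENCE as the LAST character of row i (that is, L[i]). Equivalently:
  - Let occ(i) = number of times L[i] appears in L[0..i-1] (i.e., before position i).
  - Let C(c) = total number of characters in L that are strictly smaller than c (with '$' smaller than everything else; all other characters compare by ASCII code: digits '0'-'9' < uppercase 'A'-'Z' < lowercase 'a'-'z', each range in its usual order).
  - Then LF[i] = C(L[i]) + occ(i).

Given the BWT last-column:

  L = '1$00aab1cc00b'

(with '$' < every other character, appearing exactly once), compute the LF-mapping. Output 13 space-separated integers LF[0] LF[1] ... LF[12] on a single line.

Char counts: '$':1, '0':4, '1':2, 'a':2, 'b':2, 'c':2
C (first-col start): C('$')=0, C('0')=1, C('1')=5, C('a')=7, C('b')=9, C('c')=11
L[0]='1': occ=0, LF[0]=C('1')+0=5+0=5
L[1]='$': occ=0, LF[1]=C('$')+0=0+0=0
L[2]='0': occ=0, LF[2]=C('0')+0=1+0=1
L[3]='0': occ=1, LF[3]=C('0')+1=1+1=2
L[4]='a': occ=0, LF[4]=C('a')+0=7+0=7
L[5]='a': occ=1, LF[5]=C('a')+1=7+1=8
L[6]='b': occ=0, LF[6]=C('b')+0=9+0=9
L[7]='1': occ=1, LF[7]=C('1')+1=5+1=6
L[8]='c': occ=0, LF[8]=C('c')+0=11+0=11
L[9]='c': occ=1, LF[9]=C('c')+1=11+1=12
L[10]='0': occ=2, LF[10]=C('0')+2=1+2=3
L[11]='0': occ=3, LF[11]=C('0')+3=1+3=4
L[12]='b': occ=1, LF[12]=C('b')+1=9+1=10

Answer: 5 0 1 2 7 8 9 6 11 12 3 4 10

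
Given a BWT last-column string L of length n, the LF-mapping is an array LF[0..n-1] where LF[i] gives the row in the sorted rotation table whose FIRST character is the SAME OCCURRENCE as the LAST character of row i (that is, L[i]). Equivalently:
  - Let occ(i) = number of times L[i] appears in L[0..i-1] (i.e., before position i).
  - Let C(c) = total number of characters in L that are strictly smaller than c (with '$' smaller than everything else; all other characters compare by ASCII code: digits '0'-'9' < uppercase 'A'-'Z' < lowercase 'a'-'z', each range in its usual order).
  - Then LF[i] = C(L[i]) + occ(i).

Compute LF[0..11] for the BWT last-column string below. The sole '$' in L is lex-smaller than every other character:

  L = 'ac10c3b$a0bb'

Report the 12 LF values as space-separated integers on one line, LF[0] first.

Answer: 5 10 3 1 11 4 7 0 6 2 8 9

Derivation:
Char counts: '$':1, '0':2, '1':1, '3':1, 'a':2, 'b':3, 'c':2
C (first-col start): C('$')=0, C('0')=1, C('1')=3, C('3')=4, C('a')=5, C('b')=7, C('c')=10
L[0]='a': occ=0, LF[0]=C('a')+0=5+0=5
L[1]='c': occ=0, LF[1]=C('c')+0=10+0=10
L[2]='1': occ=0, LF[2]=C('1')+0=3+0=3
L[3]='0': occ=0, LF[3]=C('0')+0=1+0=1
L[4]='c': occ=1, LF[4]=C('c')+1=10+1=11
L[5]='3': occ=0, LF[5]=C('3')+0=4+0=4
L[6]='b': occ=0, LF[6]=C('b')+0=7+0=7
L[7]='$': occ=0, LF[7]=C('$')+0=0+0=0
L[8]='a': occ=1, LF[8]=C('a')+1=5+1=6
L[9]='0': occ=1, LF[9]=C('0')+1=1+1=2
L[10]='b': occ=1, LF[10]=C('b')+1=7+1=8
L[11]='b': occ=2, LF[11]=C('b')+2=7+2=9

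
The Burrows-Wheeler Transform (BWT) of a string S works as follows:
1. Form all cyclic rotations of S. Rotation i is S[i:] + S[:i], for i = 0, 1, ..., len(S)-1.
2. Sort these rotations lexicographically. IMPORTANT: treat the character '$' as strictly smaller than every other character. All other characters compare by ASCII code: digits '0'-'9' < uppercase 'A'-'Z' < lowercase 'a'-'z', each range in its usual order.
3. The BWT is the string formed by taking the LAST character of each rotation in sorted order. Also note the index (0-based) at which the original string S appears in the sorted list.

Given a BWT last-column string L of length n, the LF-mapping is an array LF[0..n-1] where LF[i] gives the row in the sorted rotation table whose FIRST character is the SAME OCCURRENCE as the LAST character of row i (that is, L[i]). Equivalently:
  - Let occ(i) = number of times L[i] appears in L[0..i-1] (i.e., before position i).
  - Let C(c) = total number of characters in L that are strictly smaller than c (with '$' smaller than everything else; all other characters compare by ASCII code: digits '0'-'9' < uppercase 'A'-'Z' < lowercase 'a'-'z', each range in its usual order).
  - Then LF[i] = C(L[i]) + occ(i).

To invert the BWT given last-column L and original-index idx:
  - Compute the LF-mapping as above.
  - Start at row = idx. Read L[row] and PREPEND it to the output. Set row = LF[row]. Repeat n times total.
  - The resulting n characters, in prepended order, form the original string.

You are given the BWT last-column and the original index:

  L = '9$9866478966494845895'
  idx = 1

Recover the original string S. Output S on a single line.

Answer: 45998659484889667649$

Derivation:
LF mapping: 16 0 17 12 7 8 1 11 13 18 9 10 2 19 3 14 4 5 15 20 6
Walk LF starting at row 1, prepending L[row]:
  step 1: row=1, L[1]='$', prepend. Next row=LF[1]=0
  step 2: row=0, L[0]='9', prepend. Next row=LF[0]=16
  step 3: row=16, L[16]='4', prepend. Next row=LF[16]=4
  step 4: row=4, L[4]='6', prepend. Next row=LF[4]=7
  step 5: row=7, L[7]='7', prepend. Next row=LF[7]=11
  step 6: row=11, L[11]='6', prepend. Next row=LF[11]=10
  step 7: row=10, L[10]='6', prepend. Next row=LF[10]=9
  step 8: row=9, L[9]='9', prepend. Next row=LF[9]=18
  step 9: row=18, L[18]='8', prepend. Next row=LF[18]=15
  step 10: row=15, L[15]='8', prepend. Next row=LF[15]=14
  step 11: row=14, L[14]='4', prepend. Next row=LF[14]=3
  step 12: row=3, L[3]='8', prepend. Next row=LF[3]=12
  step 13: row=12, L[12]='4', prepend. Next row=LF[12]=2
  step 14: row=2, L[2]='9', prepend. Next row=LF[2]=17
  step 15: row=17, L[17]='5', prepend. Next row=LF[17]=5
  step 16: row=5, L[5]='6', prepend. Next row=LF[5]=8
  step 17: row=8, L[8]='8', prepend. Next row=LF[8]=13
  step 18: row=13, L[13]='9', prepend. Next row=LF[13]=19
  step 19: row=19, L[19]='9', prepend. Next row=LF[19]=20
  step 20: row=20, L[20]='5', prepend. Next row=LF[20]=6
  step 21: row=6, L[6]='4', prepend. Next row=LF[6]=1
Reversed output: 45998659484889667649$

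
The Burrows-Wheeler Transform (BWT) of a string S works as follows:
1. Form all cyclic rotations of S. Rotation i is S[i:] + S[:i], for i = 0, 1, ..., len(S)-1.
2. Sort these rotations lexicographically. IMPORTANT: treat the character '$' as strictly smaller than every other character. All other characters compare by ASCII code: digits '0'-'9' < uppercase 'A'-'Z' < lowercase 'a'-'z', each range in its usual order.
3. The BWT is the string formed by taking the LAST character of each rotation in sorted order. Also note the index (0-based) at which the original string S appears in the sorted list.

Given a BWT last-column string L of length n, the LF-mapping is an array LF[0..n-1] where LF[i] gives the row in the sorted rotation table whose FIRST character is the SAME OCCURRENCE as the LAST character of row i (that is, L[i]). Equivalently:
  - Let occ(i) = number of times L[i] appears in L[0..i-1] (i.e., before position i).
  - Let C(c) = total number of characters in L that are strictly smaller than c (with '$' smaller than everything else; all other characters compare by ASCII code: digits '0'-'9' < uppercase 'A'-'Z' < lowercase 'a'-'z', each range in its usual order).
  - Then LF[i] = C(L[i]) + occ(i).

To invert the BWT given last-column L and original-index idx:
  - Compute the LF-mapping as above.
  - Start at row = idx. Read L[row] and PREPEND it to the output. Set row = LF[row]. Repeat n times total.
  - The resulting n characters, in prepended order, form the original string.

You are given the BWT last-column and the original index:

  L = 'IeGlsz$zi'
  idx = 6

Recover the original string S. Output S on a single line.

LF mapping: 2 3 1 5 6 7 0 8 4
Walk LF starting at row 6, prepending L[row]:
  step 1: row=6, L[6]='$', prepend. Next row=LF[6]=0
  step 2: row=0, L[0]='I', prepend. Next row=LF[0]=2
  step 3: row=2, L[2]='G', prepend. Next row=LF[2]=1
  step 4: row=1, L[1]='e', prepend. Next row=LF[1]=3
  step 5: row=3, L[3]='l', prepend. Next row=LF[3]=5
  step 6: row=5, L[5]='z', prepend. Next row=LF[5]=7
  step 7: row=7, L[7]='z', prepend. Next row=LF[7]=8
  step 8: row=8, L[8]='i', prepend. Next row=LF[8]=4
  step 9: row=4, L[4]='s', prepend. Next row=LF[4]=6
Reversed output: sizzleGI$

Answer: sizzleGI$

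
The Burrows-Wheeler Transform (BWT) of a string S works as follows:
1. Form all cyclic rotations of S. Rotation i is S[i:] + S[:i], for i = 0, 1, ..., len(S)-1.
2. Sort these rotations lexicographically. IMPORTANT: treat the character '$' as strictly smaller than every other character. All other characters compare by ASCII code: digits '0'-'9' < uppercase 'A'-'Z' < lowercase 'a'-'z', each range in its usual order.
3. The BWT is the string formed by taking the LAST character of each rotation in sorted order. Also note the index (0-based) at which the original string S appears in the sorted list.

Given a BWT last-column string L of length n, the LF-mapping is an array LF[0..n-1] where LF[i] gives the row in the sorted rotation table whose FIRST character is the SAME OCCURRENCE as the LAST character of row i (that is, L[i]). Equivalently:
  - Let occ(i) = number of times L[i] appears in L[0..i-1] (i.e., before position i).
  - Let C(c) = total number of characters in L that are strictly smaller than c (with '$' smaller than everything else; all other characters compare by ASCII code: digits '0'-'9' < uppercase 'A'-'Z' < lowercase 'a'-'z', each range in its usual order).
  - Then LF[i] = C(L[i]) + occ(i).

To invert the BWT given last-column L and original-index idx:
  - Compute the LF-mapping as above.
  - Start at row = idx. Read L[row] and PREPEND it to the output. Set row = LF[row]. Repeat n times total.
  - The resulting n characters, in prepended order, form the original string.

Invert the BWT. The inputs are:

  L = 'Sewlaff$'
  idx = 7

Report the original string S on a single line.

Answer: waffleS$

Derivation:
LF mapping: 1 3 7 6 2 4 5 0
Walk LF starting at row 7, prepending L[row]:
  step 1: row=7, L[7]='$', prepend. Next row=LF[7]=0
  step 2: row=0, L[0]='S', prepend. Next row=LF[0]=1
  step 3: row=1, L[1]='e', prepend. Next row=LF[1]=3
  step 4: row=3, L[3]='l', prepend. Next row=LF[3]=6
  step 5: row=6, L[6]='f', prepend. Next row=LF[6]=5
  step 6: row=5, L[5]='f', prepend. Next row=LF[5]=4
  step 7: row=4, L[4]='a', prepend. Next row=LF[4]=2
  step 8: row=2, L[2]='w', prepend. Next row=LF[2]=7
Reversed output: waffleS$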